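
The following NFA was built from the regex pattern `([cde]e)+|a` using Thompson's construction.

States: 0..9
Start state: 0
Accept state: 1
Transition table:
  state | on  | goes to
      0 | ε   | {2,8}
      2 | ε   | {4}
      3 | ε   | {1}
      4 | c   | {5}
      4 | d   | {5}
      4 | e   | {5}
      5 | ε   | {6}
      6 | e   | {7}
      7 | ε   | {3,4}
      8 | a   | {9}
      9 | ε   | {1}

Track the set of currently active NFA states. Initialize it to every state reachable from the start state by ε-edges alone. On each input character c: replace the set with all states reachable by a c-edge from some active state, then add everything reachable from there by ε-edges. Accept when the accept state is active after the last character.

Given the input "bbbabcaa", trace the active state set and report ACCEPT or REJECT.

initial (ε-close {0}): {0,2,4,8}
'b' @ 1: {}  — state set empty
rest 'bbabcaa' ignored (set empty)
end set {} — state 1 not in

Answer: REJECT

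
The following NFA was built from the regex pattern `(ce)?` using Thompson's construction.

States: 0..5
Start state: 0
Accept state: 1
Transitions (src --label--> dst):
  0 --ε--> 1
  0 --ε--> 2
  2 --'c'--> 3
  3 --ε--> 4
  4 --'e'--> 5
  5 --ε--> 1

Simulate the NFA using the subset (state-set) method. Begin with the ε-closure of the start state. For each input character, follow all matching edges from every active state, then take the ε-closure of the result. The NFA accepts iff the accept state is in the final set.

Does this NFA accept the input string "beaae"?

Answer: REJECT

Derivation:
S₀ = ε-closure({0}) = {0,1,2}
'b' @ 1: {}  — no active states
rest 'eaae' ignored (set empty)
end set {} — state 1 not in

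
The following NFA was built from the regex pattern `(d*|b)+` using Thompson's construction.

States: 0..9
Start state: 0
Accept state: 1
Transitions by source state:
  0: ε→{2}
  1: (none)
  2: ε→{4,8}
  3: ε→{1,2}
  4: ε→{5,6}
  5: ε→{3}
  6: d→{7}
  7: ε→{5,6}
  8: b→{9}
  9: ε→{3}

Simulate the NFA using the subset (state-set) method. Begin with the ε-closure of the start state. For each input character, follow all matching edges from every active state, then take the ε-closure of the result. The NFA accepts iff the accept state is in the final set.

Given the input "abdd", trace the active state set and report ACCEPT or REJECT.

initial (ε-close {0}): {0,1,2,3,4,5,6,8}
'a' @ 1: {}  — dead — no transitions
rest 'bdd' ignored (set empty)
final: {}; accept 1 not in set

Answer: REJECT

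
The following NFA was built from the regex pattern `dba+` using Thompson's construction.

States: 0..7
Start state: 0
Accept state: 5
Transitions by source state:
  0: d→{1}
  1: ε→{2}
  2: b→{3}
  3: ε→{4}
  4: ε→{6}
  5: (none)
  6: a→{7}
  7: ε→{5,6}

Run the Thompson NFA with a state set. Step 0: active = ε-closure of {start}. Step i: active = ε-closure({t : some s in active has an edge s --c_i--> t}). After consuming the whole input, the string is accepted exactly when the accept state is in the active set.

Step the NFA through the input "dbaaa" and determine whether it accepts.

Answer: ACCEPT

Trace:
S₀ = ε-closure({0}) = {0}
'd' @ 1: {1,2}
'b' @ 2: {3,4,6}
'a' @ 3: {5,6,7}  ✓accept
'a' @ 4: {5,6,7}  ✓accept
'a' @ 5: {5,6,7}  ✓accept
end set {5,6,7} — state 5 in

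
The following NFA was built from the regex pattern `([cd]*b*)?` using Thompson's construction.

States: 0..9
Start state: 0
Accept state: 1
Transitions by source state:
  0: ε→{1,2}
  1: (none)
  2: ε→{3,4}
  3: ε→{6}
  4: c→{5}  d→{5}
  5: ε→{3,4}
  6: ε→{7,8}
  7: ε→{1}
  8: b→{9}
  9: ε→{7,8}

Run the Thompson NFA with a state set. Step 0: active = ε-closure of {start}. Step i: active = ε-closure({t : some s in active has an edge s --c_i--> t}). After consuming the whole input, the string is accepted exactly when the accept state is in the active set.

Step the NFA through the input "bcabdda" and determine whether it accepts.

Answer: REJECT

Steps:
start: ε-closure({0}) = {0,1,2,3,4,6,7,8}
'b' @ 1: {1,7,8,9}  ✓accept
'c' @ 2: {}  — state set empty
rest 'abdda' ignored (set empty)
after full input: {}  (accept=1 not in)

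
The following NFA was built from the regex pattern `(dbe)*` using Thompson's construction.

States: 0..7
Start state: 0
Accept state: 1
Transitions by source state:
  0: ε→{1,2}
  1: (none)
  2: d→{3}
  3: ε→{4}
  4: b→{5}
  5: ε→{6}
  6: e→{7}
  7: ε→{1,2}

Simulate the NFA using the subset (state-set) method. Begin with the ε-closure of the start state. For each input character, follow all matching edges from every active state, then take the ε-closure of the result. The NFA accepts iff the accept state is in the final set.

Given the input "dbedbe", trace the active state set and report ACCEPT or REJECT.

S₀ = ε-closure({0}) = {0,1,2}
'd' @ 1: {3,4}
'b' @ 2: {5,6}
'e' @ 3: {1,2,7}  ✓accept
'd' @ 4: {3,4}
'b' @ 5: {5,6}
'e' @ 6: {1,2,7}  ✓accept
after full input: {1,2,7}  (accept=1 in)

Answer: ACCEPT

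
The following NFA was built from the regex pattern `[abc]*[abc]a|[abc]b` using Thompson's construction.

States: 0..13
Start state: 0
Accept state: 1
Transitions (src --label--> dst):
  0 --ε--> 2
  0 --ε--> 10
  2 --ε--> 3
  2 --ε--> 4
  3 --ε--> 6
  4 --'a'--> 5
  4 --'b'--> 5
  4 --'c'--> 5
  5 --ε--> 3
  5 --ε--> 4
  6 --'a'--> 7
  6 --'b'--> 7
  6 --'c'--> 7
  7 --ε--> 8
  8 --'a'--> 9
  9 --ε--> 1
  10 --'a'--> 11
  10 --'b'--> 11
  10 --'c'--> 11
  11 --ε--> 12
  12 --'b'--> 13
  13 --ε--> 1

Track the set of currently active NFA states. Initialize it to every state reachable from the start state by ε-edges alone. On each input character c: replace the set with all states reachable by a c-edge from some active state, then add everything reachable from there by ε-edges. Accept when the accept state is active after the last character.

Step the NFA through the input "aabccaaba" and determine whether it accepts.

initial (ε-close {0}): {0,2,3,4,6,10}
'a' @ 1: {3,4,5,6,7,8,11,12}
'a' @ 2: {1,3,4,5,6,7,8,9}  (accept∈set)
'b' @ 3: {3,4,5,6,7,8}
'c' @ 4: {3,4,5,6,7,8}
'c' @ 5: {3,4,5,6,7,8}
'a' @ 6: {1,3,4,5,6,7,8,9}  (accept∈set)
'a' @ 7: {1,3,4,5,6,7,8,9}  (accept∈set)
'b' @ 8: {3,4,5,6,7,8}
'a' @ 9: {1,3,4,5,6,7,8,9}  (accept∈set)
final: {1,3,4,5,6,7,8,9}; accept 1 in set

Answer: ACCEPT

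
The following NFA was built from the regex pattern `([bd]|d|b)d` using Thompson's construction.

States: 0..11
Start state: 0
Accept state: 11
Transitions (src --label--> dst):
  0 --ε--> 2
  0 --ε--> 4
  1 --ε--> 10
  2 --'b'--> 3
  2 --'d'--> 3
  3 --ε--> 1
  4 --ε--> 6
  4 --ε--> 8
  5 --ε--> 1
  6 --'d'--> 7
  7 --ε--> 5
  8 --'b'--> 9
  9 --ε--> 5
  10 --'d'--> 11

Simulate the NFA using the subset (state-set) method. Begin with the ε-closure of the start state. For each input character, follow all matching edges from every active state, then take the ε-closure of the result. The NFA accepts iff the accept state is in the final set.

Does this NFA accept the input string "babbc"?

start: ε-closure({0}) = {0,2,4,6,8}
'b' @ 1: {1,3,5,9,10}
'a' @ 2: {}  — no active states
rest 'bbc' ignored (set empty)
final: {}; accept 11 not in set

Answer: REJECT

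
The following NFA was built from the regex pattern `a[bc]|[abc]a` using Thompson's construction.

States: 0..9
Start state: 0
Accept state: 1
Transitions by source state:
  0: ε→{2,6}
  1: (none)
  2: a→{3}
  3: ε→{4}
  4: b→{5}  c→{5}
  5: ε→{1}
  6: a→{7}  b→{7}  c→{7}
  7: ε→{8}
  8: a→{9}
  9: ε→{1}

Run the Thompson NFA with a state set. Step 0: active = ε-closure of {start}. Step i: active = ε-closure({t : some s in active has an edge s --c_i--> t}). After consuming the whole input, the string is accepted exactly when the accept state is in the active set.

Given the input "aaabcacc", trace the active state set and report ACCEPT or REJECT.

Answer: REJECT

Derivation:
initial (ε-close {0}): {0,2,6}
'a' @ 1: {3,4,7,8}
'a' @ 2: {1,9}  ✓accept
'a' @ 3: {}  — dead — no transitions
rest 'bcacc' ignored (set empty)
after full input: {}  (accept=1 not in)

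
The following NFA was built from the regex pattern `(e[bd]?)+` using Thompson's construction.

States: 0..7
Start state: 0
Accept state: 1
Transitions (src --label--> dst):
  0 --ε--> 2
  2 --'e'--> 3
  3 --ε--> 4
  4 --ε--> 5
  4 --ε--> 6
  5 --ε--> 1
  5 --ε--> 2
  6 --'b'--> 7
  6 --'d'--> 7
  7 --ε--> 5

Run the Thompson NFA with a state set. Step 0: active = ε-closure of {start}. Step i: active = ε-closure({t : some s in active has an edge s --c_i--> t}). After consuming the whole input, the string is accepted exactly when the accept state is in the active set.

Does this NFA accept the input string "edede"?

Answer: ACCEPT

Steps:
S₀ = ε-closure({0}) = {0,2}
'e' @ 1: {1,2,3,4,5,6}  ✓accept
'd' @ 2: {1,2,5,7}  ✓accept
'e' @ 3: {1,2,3,4,5,6}  ✓accept
'd' @ 4: {1,2,5,7}  ✓accept
'e' @ 5: {1,2,3,4,5,6}  ✓accept
end set {1,2,3,4,5,6} — state 1 in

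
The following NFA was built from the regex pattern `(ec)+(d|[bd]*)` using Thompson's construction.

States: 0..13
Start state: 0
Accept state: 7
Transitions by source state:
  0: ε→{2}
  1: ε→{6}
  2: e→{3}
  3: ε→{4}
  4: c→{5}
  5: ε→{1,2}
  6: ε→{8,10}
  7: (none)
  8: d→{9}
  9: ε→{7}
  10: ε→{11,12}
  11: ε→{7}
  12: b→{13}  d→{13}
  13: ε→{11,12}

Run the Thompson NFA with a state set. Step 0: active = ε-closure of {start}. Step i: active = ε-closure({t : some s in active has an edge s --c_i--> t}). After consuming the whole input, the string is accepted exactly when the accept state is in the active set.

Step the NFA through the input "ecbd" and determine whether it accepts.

Answer: ACCEPT

Derivation:
S₀ = ε-closure({0}) = {0,2}
'e' @ 1: {3,4}
'c' @ 2: {1,2,5,6,7,8,10,11,12}  [accepting]
'b' @ 3: {7,11,12,13}  [accepting]
'd' @ 4: {7,11,12,13}  [accepting]
final: {7,11,12,13}; accept 7 in set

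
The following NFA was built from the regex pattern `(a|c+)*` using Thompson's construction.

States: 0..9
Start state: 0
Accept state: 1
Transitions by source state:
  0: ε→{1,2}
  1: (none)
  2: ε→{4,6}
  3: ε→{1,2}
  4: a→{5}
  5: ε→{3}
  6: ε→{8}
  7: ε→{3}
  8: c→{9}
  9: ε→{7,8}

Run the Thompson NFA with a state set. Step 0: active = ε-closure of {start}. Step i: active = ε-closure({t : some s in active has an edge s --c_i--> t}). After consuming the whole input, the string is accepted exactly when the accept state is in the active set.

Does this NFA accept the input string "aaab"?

Answer: REJECT

Derivation:
initial (ε-close {0}): {0,1,2,4,6,8}
'a' @ 1: {1,2,3,4,5,6,8}  [accepting]
'a' @ 2: {1,2,3,4,5,6,8}  [accepting]
'a' @ 3: {1,2,3,4,5,6,8}  [accepting]
'b' @ 4: {}  — state set empty
final: {}; accept 1 not in set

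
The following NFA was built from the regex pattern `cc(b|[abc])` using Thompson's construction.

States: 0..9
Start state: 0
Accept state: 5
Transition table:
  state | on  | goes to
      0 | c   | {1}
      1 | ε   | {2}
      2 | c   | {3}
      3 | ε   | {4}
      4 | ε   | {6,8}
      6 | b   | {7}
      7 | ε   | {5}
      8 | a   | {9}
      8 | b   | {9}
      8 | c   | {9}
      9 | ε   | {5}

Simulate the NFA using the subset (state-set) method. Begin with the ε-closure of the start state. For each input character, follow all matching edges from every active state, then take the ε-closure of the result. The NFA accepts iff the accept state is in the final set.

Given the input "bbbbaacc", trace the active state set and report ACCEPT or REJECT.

initial (ε-close {0}): {0}
'b' @ 1: {}  — no active states
rest 'bbbaacc' ignored (set empty)
after full input: {}  (accept=5 not in)

Answer: REJECT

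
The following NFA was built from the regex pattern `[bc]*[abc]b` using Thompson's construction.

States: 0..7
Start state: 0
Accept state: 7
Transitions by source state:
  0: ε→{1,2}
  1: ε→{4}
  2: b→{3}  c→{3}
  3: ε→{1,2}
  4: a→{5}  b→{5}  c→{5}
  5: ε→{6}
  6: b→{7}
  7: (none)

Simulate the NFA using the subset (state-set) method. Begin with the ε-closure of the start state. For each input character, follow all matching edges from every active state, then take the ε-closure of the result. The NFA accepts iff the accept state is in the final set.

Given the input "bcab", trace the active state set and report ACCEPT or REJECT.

Answer: ACCEPT

Derivation:
start: ε-closure({0}) = {0,1,2,4}
'b' @ 1: {1,2,3,4,5,6}
'c' @ 2: {1,2,3,4,5,6}
'a' @ 3: {5,6}
'b' @ 4: {7}  ✓accept
after full input: {7}  (accept=7 in)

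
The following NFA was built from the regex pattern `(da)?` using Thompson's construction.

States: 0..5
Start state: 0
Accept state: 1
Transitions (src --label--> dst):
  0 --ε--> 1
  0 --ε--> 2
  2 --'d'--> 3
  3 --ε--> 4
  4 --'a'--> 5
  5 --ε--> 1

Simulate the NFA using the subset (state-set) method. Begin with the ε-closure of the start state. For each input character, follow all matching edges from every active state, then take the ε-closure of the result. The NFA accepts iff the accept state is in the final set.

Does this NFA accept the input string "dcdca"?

start: ε-closure({0}) = {0,1,2}
'd' @ 1: {3,4}
'c' @ 2: {}  — dead — no transitions
rest 'dca' ignored (set empty)
final: {}; accept 1 not in set

Answer: REJECT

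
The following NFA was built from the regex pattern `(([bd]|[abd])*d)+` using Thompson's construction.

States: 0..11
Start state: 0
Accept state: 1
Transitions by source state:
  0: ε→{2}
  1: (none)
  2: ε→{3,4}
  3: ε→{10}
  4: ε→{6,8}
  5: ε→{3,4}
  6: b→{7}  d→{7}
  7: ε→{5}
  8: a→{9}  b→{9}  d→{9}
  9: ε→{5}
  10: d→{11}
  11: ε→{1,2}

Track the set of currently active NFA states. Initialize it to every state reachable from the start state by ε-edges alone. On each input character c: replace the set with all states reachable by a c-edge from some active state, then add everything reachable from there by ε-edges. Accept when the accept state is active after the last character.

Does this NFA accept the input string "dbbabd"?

start: ε-closure({0}) = {0,2,3,4,6,8,10}
'd' @ 1: {1,2,3,4,5,6,7,8,9,10,11}  (accept∈set)
'b' @ 2: {3,4,5,6,7,8,9,10}
'b' @ 3: {3,4,5,6,7,8,9,10}
'a' @ 4: {3,4,5,6,8,9,10}
'b' @ 5: {3,4,5,6,7,8,9,10}
'd' @ 6: {1,2,3,4,5,6,7,8,9,10,11}  (accept∈set)
end set {1,2,3,4,5,6,7,8,9,10,11} — state 1 in

Answer: ACCEPT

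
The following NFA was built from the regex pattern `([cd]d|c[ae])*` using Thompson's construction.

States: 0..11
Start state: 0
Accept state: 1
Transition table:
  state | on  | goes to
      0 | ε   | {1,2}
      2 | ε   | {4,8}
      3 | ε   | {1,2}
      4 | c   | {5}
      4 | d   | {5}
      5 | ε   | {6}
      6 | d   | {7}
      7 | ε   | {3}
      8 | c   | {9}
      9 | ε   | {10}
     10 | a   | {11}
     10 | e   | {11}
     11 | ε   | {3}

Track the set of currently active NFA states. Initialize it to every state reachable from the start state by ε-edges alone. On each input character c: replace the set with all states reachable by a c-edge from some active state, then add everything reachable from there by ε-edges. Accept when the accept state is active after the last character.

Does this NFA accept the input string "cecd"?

start: ε-closure({0}) = {0,1,2,4,8}
'c' @ 1: {5,6,9,10}
'e' @ 2: {1,2,3,4,8,11}  [accepting]
'c' @ 3: {5,6,9,10}
'd' @ 4: {1,2,3,4,7,8}  [accepting]
end set {1,2,3,4,7,8} — state 1 in

Answer: ACCEPT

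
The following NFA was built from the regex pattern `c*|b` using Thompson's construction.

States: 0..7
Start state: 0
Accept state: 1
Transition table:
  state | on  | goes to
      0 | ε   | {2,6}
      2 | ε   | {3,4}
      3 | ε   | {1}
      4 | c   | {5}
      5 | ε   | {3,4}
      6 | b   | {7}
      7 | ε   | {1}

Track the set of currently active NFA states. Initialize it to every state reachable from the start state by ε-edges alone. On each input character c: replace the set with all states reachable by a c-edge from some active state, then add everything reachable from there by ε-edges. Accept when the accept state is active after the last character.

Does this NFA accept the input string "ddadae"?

Answer: REJECT

Derivation:
initial (ε-close {0}): {0,1,2,3,4,6}
'd' @ 1: {}  — state set empty
rest 'dadae' ignored (set empty)
after full input: {}  (accept=1 not in)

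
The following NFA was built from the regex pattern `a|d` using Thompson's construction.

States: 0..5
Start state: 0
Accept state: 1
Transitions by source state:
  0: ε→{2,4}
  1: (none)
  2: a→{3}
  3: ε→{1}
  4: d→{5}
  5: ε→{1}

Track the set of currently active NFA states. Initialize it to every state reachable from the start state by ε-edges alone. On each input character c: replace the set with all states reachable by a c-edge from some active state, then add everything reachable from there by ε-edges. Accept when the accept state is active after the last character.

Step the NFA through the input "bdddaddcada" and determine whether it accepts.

S₀ = ε-closure({0}) = {0,2,4}
'b' @ 1: {}  — no active states
rest 'dddaddcada' ignored (set empty)
after full input: {}  (accept=1 not in)

Answer: REJECT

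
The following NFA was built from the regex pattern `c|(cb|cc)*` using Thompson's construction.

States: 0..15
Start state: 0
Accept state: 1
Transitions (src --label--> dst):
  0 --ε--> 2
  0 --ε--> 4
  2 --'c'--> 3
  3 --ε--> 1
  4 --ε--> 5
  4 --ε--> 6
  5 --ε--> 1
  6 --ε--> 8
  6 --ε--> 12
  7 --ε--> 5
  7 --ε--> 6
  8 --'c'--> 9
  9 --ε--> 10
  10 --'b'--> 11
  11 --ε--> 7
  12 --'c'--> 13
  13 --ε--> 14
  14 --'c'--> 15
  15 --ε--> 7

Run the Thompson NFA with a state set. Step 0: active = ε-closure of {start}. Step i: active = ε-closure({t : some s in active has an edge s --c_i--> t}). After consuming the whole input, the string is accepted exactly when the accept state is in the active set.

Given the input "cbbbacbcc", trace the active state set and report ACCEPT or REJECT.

S₀ = ε-closure({0}) = {0,1,2,4,5,6,8,12}
'c' @ 1: {1,3,9,10,13,14}  [accepting]
'b' @ 2: {1,5,6,7,8,11,12}  [accepting]
'b' @ 3: {}  — no active states
rest 'bacbcc' ignored (set empty)
end set {} — state 1 not in

Answer: REJECT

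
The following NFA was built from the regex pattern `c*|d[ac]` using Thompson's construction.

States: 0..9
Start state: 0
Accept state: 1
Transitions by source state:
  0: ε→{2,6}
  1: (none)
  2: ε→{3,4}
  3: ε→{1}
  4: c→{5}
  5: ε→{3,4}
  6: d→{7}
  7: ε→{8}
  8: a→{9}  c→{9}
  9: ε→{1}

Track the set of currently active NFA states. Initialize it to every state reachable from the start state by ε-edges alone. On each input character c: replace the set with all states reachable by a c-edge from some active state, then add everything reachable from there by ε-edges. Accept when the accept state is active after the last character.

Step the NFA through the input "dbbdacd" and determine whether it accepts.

Answer: REJECT

Derivation:
S₀ = ε-closure({0}) = {0,1,2,3,4,6}
'd' @ 1: {7,8}
'b' @ 2: {}  — no active states
rest 'bdacd' ignored (set empty)
final: {}; accept 1 not in set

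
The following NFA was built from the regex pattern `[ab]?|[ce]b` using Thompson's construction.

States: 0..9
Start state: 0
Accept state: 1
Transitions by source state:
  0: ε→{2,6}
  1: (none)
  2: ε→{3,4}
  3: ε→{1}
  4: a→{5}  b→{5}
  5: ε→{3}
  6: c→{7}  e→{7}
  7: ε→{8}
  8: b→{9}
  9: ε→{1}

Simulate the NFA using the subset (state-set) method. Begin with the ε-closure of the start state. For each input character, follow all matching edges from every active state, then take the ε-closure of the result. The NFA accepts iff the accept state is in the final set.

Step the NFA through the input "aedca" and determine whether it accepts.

S₀ = ε-closure({0}) = {0,1,2,3,4,6}
'a' @ 1: {1,3,5}  [accepting]
'e' @ 2: {}  — no active states
rest 'dca' ignored (set empty)
final: {}; accept 1 not in set

Answer: REJECT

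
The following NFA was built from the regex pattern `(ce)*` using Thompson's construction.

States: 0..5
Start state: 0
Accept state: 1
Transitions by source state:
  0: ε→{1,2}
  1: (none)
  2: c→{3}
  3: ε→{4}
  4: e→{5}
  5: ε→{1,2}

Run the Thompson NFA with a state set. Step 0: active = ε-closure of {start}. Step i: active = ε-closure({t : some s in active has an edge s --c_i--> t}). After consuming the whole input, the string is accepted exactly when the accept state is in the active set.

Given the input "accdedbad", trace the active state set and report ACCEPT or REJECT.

S₀ = ε-closure({0}) = {0,1,2}
'a' @ 1: {}  — dead — no transitions
rest 'ccdedbad' ignored (set empty)
final: {}; accept 1 not in set

Answer: REJECT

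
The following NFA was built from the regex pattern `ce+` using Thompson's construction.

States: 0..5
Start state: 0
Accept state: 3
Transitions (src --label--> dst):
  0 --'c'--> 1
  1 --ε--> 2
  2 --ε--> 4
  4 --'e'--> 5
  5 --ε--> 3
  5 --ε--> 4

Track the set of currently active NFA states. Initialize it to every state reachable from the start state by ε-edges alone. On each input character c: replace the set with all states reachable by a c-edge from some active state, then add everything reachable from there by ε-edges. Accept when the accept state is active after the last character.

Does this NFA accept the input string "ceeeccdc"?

Answer: REJECT

Steps:
initial (ε-close {0}): {0}
'c' @ 1: {1,2,4}
'e' @ 2: {3,4,5}  [accepting]
'e' @ 3: {3,4,5}  [accepting]
'e' @ 4: {3,4,5}  [accepting]
'c' @ 5: {}  — state set empty
rest 'cdc' ignored (set empty)
final: {}; accept 3 not in set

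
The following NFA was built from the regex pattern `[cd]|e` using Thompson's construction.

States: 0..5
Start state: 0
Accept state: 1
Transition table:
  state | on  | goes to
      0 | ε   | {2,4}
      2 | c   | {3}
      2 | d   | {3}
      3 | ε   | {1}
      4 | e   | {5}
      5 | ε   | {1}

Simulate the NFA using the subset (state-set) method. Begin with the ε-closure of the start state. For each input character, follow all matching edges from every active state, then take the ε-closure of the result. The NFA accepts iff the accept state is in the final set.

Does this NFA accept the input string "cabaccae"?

start: ε-closure({0}) = {0,2,4}
'c' @ 1: {1,3}  [accepting]
'a' @ 2: {}  — state set empty
rest 'baccae' ignored (set empty)
end set {} — state 1 not in

Answer: REJECT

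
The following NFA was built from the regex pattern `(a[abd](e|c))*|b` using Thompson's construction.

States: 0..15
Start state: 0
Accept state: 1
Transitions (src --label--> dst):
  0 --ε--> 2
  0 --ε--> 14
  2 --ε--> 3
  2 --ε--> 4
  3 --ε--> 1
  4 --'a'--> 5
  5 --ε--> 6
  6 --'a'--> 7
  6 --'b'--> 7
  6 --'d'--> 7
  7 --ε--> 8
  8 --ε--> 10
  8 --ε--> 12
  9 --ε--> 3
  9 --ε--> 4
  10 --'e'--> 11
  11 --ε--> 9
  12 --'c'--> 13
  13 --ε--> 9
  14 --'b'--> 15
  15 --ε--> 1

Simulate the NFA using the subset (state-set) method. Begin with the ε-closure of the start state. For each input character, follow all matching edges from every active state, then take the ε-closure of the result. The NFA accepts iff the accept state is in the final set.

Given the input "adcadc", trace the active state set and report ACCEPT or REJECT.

initial (ε-close {0}): {0,1,2,3,4,14}
'a' @ 1: {5,6}
'd' @ 2: {7,8,10,12}
'c' @ 3: {1,3,4,9,13}  [accepting]
'a' @ 4: {5,6}
'd' @ 5: {7,8,10,12}
'c' @ 6: {1,3,4,9,13}  [accepting]
final: {1,3,4,9,13}; accept 1 in set

Answer: ACCEPT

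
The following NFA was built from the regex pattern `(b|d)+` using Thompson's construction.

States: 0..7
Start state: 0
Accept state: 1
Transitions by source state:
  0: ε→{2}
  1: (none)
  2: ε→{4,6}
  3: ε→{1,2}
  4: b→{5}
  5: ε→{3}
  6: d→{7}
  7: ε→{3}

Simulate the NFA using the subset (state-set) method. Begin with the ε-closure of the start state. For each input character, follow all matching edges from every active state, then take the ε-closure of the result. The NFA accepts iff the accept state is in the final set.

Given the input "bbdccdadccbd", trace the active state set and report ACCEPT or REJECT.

Answer: REJECT

Trace:
start: ε-closure({0}) = {0,2,4,6}
'b' @ 1: {1,2,3,4,5,6}  (accept∈set)
'b' @ 2: {1,2,3,4,5,6}  (accept∈set)
'd' @ 3: {1,2,3,4,6,7}  (accept∈set)
'c' @ 4: {}  — no active states
rest 'cdadccbd' ignored (set empty)
end set {} — state 1 not in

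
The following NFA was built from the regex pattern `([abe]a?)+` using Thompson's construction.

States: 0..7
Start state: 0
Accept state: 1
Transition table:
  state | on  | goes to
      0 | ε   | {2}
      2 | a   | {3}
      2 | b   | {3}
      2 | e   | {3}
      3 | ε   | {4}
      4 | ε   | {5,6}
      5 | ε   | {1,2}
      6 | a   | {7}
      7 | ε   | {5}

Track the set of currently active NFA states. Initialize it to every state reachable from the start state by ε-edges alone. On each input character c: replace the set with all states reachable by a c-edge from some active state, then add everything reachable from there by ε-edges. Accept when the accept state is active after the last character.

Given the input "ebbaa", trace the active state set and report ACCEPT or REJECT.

start: ε-closure({0}) = {0,2}
'e' @ 1: {1,2,3,4,5,6}  (accept∈set)
'b' @ 2: {1,2,3,4,5,6}  (accept∈set)
'b' @ 3: {1,2,3,4,5,6}  (accept∈set)
'a' @ 4: {1,2,3,4,5,6,7}  (accept∈set)
'a' @ 5: {1,2,3,4,5,6,7}  (accept∈set)
end set {1,2,3,4,5,6,7} — state 1 in

Answer: ACCEPT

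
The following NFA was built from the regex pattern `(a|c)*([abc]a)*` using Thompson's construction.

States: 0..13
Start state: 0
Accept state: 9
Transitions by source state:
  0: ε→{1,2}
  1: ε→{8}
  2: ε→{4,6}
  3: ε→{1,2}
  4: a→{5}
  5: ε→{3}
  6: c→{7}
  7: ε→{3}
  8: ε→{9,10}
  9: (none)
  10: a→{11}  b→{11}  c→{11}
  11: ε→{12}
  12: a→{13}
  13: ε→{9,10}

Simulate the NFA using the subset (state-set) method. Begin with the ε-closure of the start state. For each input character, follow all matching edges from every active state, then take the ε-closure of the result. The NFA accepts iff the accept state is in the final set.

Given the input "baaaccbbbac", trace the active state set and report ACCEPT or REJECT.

S₀ = ε-closure({0}) = {0,1,2,4,6,8,9,10}
'b' @ 1: {11,12}
'a' @ 2: {9,10,13}  (accept∈set)
'a' @ 3: {11,12}
'a' @ 4: {9,10,13}  (accept∈set)
'c' @ 5: {11,12}
'c' @ 6: {}  — dead — no transitions
rest 'bbbac' ignored (set empty)
final: {}; accept 9 not in set

Answer: REJECT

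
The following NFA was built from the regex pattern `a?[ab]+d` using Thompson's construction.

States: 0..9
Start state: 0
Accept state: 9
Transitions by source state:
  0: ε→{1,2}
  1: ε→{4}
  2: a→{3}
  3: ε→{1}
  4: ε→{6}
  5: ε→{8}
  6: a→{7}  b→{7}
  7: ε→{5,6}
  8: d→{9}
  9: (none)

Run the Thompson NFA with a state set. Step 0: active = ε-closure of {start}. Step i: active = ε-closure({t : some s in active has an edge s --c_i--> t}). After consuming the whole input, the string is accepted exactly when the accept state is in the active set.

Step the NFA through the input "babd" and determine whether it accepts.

initial (ε-close {0}): {0,1,2,4,6}
'b' @ 1: {5,6,7,8}
'a' @ 2: {5,6,7,8}
'b' @ 3: {5,6,7,8}
'd' @ 4: {9}  ✓accept
end set {9} — state 9 in

Answer: ACCEPT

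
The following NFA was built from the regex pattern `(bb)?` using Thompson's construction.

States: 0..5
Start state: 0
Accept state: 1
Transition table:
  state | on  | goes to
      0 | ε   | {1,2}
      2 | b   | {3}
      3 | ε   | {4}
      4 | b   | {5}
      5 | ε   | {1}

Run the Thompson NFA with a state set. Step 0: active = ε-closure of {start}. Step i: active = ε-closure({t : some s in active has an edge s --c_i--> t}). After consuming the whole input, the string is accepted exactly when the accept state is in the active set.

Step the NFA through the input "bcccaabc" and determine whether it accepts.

Answer: REJECT

Trace:
S₀ = ε-closure({0}) = {0,1,2}
'b' @ 1: {3,4}
'c' @ 2: {}  — dead — no transitions
rest 'ccaabc' ignored (set empty)
after full input: {}  (accept=1 not in)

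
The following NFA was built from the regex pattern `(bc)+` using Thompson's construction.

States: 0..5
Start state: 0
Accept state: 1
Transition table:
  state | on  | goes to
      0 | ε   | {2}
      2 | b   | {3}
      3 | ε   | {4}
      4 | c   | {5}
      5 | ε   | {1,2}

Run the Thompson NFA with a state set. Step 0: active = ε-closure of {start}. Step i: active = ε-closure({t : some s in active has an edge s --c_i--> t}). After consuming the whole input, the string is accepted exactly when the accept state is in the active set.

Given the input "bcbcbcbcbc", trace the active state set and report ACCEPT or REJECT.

Answer: ACCEPT

Steps:
S₀ = ε-closure({0}) = {0,2}
'b' @ 1: {3,4}
'c' @ 2: {1,2,5}  (accept∈set)
'b' @ 3: {3,4}
'c' @ 4: {1,2,5}  (accept∈set)
'b' @ 5: {3,4}
'c' @ 6: {1,2,5}  (accept∈set)
'b' @ 7: {3,4}
'c' @ 8: {1,2,5}  (accept∈set)
'b' @ 9: {3,4}
'c' @ 10: {1,2,5}  (accept∈set)
final: {1,2,5}; accept 1 in set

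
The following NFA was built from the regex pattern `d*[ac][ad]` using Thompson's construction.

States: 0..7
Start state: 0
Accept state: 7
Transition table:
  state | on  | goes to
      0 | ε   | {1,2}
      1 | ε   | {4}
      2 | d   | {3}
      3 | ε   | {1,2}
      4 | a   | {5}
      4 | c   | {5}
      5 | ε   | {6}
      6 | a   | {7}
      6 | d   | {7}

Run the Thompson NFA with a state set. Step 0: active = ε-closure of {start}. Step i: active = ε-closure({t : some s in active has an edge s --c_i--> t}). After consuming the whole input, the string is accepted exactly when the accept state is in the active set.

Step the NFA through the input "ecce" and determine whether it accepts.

S₀ = ε-closure({0}) = {0,1,2,4}
'e' @ 1: {}  — no active states
rest 'cce' ignored (set empty)
end set {} — state 7 not in

Answer: REJECT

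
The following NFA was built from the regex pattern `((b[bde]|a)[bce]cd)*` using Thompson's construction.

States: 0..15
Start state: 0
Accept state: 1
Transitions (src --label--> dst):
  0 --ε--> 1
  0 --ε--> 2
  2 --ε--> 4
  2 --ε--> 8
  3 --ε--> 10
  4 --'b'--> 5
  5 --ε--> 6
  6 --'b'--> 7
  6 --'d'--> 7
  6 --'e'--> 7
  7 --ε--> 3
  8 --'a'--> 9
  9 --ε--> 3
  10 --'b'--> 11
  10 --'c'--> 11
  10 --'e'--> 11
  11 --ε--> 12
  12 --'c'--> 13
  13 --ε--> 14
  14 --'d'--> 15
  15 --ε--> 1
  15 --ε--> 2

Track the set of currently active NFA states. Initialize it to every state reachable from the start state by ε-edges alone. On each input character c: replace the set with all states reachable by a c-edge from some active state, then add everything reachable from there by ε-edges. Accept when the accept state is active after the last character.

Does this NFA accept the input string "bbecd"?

S₀ = ε-closure({0}) = {0,1,2,4,8}
'b' @ 1: {5,6}
'b' @ 2: {3,7,10}
'e' @ 3: {11,12}
'c' @ 4: {13,14}
'd' @ 5: {1,2,4,8,15}  (accept∈set)
final: {1,2,4,8,15}; accept 1 in set

Answer: ACCEPT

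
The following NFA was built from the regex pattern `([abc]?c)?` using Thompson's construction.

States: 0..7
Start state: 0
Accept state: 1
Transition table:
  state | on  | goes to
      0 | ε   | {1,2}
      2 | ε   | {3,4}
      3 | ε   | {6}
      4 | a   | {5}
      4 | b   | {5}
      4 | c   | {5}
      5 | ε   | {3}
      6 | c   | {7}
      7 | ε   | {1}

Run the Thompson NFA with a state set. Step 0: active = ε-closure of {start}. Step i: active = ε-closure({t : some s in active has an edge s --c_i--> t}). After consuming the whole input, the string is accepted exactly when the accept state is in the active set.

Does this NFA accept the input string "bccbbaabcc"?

Answer: REJECT

Trace:
start: ε-closure({0}) = {0,1,2,3,4,6}
'b' @ 1: {3,5,6}
'c' @ 2: {1,7}  (accept∈set)
'c' @ 3: {}  — no active states
rest 'bbaabcc' ignored (set empty)
end set {} — state 1 not in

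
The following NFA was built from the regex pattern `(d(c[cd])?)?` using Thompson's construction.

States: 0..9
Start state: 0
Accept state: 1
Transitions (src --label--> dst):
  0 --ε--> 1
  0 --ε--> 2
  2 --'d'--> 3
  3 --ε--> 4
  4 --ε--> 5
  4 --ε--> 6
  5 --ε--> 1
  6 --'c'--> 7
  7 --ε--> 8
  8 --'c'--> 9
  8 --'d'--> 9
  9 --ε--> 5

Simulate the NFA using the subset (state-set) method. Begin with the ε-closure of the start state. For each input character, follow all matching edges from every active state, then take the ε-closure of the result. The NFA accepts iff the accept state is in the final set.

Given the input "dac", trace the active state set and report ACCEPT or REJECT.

Answer: REJECT

Derivation:
initial (ε-close {0}): {0,1,2}
'd' @ 1: {1,3,4,5,6}  [accepting]
'a' @ 2: {}  — no active states
rest 'c' ignored (set empty)
final: {}; accept 1 not in set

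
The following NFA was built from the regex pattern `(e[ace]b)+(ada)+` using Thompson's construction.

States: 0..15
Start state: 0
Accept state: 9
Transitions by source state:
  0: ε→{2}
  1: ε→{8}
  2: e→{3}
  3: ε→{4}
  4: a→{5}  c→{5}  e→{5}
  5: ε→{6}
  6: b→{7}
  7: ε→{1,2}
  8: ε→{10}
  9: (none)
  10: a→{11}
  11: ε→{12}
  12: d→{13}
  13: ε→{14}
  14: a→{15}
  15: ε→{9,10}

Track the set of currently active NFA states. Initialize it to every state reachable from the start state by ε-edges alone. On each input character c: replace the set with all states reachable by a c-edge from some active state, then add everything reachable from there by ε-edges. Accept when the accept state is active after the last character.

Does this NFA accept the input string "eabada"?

initial (ε-close {0}): {0,2}
'e' @ 1: {3,4}
'a' @ 2: {5,6}
'b' @ 3: {1,2,7,8,10}
'a' @ 4: {11,12}
'd' @ 5: {13,14}
'a' @ 6: {9,10,15}  (accept∈set)
end set {9,10,15} — state 9 in

Answer: ACCEPT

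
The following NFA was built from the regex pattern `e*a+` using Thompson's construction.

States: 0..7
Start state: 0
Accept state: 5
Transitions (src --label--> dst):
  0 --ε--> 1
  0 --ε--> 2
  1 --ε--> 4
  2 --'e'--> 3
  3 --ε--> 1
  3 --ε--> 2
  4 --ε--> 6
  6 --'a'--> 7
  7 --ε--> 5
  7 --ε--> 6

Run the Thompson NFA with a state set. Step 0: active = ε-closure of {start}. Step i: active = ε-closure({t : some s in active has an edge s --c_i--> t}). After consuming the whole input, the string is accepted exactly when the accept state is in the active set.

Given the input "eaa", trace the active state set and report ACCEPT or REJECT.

start: ε-closure({0}) = {0,1,2,4,6}
'e' @ 1: {1,2,3,4,6}
'a' @ 2: {5,6,7}  [accepting]
'a' @ 3: {5,6,7}  [accepting]
final: {5,6,7}; accept 5 in set

Answer: ACCEPT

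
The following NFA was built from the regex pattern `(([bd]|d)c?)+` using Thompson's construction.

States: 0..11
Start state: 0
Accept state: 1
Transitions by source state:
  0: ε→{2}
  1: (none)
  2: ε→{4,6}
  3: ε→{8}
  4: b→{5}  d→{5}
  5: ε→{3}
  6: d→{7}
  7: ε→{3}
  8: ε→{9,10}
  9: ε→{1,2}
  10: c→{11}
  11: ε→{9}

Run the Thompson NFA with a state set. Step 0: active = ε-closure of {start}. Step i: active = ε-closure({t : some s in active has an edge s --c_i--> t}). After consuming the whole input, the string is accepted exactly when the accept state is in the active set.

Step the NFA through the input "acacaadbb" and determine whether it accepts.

Answer: REJECT

Steps:
initial (ε-close {0}): {0,2,4,6}
'a' @ 1: {}  — state set empty
rest 'cacaadbb' ignored (set empty)
final: {}; accept 1 not in set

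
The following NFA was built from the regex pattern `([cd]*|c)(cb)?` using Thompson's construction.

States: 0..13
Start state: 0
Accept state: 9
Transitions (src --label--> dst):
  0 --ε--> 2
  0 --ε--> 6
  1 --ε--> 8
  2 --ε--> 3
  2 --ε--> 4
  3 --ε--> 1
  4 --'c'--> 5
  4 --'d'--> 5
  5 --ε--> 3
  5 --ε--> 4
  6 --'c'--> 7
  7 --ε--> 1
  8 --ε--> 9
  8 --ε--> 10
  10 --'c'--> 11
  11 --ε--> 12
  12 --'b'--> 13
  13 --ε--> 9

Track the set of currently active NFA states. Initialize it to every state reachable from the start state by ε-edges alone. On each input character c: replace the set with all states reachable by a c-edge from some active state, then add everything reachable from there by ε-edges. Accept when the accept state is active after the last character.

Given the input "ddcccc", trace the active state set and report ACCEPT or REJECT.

Answer: ACCEPT

Derivation:
initial (ε-close {0}): {0,1,2,3,4,6,8,9,10}
'd' @ 1: {1,3,4,5,8,9,10}  (accept∈set)
'd' @ 2: {1,3,4,5,8,9,10}  (accept∈set)
'c' @ 3: {1,3,4,5,8,9,10,11,12}  (accept∈set)
'c' @ 4: {1,3,4,5,8,9,10,11,12}  (accept∈set)
'c' @ 5: {1,3,4,5,8,9,10,11,12}  (accept∈set)
'c' @ 6: {1,3,4,5,8,9,10,11,12}  (accept∈set)
final: {1,3,4,5,8,9,10,11,12}; accept 9 in set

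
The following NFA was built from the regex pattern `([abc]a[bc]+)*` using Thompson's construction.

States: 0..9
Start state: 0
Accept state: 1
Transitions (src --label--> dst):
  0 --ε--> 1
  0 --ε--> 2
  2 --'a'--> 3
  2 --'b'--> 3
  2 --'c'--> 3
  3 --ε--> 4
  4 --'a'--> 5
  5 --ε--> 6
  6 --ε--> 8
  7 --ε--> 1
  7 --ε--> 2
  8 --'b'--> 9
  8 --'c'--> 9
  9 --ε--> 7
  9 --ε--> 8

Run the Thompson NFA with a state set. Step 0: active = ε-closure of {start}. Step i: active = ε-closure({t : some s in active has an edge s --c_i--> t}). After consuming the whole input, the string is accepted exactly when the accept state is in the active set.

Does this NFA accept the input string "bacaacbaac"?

Answer: ACCEPT

Derivation:
start: ε-closure({0}) = {0,1,2}
'b' @ 1: {3,4}
'a' @ 2: {5,6,8}
'c' @ 3: {1,2,7,8,9}  (accept∈set)
'a' @ 4: {3,4}
'a' @ 5: {5,6,8}
'c' @ 6: {1,2,7,8,9}  (accept∈set)
'b' @ 7: {1,2,3,4,7,8,9}  (accept∈set)
'a' @ 8: {3,4,5,6,8}
'a' @ 9: {5,6,8}
'c' @ 10: {1,2,7,8,9}  (accept∈set)
after full input: {1,2,7,8,9}  (accept=1 in)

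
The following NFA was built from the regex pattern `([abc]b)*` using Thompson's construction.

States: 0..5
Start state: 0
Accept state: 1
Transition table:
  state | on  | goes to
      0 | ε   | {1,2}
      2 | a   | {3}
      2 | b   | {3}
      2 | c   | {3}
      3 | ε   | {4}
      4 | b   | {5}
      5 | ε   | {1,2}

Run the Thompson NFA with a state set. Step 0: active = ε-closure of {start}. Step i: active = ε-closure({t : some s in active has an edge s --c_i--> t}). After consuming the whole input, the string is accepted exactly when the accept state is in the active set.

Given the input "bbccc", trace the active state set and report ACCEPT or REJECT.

start: ε-closure({0}) = {0,1,2}
'b' @ 1: {3,4}
'b' @ 2: {1,2,5}  [accepting]
'c' @ 3: {3,4}
'c' @ 4: {}  — dead — no transitions
rest 'c' ignored (set empty)
after full input: {}  (accept=1 not in)

Answer: REJECT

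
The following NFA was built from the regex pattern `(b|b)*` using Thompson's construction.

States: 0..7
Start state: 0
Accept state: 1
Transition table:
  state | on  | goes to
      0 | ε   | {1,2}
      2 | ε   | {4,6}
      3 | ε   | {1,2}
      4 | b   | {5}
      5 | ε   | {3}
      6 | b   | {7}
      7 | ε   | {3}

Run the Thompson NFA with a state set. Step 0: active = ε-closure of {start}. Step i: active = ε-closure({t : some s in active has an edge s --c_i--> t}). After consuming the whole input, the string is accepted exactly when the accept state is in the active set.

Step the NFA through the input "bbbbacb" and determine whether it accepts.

Answer: REJECT

Derivation:
initial (ε-close {0}): {0,1,2,4,6}
'b' @ 1: {1,2,3,4,5,6,7}  ✓accept
'b' @ 2: {1,2,3,4,5,6,7}  ✓accept
'b' @ 3: {1,2,3,4,5,6,7}  ✓accept
'b' @ 4: {1,2,3,4,5,6,7}  ✓accept
'a' @ 5: {}  — dead — no transitions
rest 'cb' ignored (set empty)
end set {} — state 1 not in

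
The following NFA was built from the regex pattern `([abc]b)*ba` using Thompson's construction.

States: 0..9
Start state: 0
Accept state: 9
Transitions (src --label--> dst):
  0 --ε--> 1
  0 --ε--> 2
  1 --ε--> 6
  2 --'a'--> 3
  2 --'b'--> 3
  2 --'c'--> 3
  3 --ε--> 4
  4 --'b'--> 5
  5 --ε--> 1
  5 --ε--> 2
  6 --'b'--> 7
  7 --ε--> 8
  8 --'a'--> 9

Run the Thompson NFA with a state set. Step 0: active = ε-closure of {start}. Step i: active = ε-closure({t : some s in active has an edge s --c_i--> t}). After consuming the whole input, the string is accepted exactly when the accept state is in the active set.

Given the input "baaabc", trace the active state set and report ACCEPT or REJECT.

S₀ = ε-closure({0}) = {0,1,2,6}
'b' @ 1: {3,4,7,8}
'a' @ 2: {9}  (accept∈set)
'a' @ 3: {}  — state set empty
rest 'abc' ignored (set empty)
end set {} — state 9 not in

Answer: REJECT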